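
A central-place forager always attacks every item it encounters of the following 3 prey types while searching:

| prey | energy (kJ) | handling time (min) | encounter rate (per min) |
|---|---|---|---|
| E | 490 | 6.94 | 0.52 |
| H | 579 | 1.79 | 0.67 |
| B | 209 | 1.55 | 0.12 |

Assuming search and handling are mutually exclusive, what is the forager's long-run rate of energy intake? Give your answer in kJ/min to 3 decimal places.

111.411 kJ/min

Energy encountered per unit search time: 0.52×490 + 0.67×579 + 0.12×209 = 667.8 kJ/min.
Handling time per unit search time: 0.52×6.94 + 0.67×1.79 + 0.12×1.55 = 4.994.
Rate = 667.8/(1 + 4.994) = 111.4 kJ/min.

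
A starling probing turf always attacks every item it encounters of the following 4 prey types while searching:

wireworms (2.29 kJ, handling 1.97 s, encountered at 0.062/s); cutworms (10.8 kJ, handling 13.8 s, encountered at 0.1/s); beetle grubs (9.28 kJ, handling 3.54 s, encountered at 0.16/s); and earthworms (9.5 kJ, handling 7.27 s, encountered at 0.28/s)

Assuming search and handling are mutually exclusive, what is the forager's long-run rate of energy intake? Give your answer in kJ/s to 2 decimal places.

R = Σλ_iE_i / (1 + Σλ_ih_i)
Numerator: 0.062×2.29 + 0.1×10.8 + 0.16×9.28 + 0.28×9.5 = 5.367
Denominator: 1 + 0.062×1.97 + 0.1×13.8 + 0.16×3.54 + 0.28×7.27 = 5.104
R = 5.367/5.104 = 1.051 kJ/s

1.05 kJ/s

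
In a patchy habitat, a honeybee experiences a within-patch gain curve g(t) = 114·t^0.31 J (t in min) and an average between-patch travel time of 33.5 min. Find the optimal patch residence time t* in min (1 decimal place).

15.1 min

Maximise g(t)/(T+t): set derivative to zero → g'(t)(T+t) = g(t).
g'(t) = 0.31·114·t^-0.69. Setting 0.31·114·t^-0.69 = 114·t^0.31/(33.5+t) gives 0.31(33.5+t) = t, so 0.69·t = 0.31×33.5.
t* = 0.31×33.5/0.69 = 15.05 min.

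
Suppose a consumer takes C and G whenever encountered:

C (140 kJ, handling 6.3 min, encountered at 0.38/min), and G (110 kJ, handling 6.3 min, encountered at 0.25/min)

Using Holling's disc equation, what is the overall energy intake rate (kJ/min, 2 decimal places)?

16.24 kJ/min

R = (0.38×140 + 0.25×110) / (1 + 0.38×6.3 + 0.25×6.3) = 80.7/4.969 = 16.24 kJ/min.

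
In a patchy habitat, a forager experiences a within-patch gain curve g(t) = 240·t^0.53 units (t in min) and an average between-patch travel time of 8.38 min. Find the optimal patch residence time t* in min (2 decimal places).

9.45 min

Maximise g(t)/(T+t): set derivative to zero → g'(t)(T+t) = g(t).
g'(t) = 0.53·240·t^-0.47. Setting 0.53·240·t^-0.47 = 240·t^0.53/(8.38+t) gives 0.53(8.38+t) = t, so 0.47·t = 0.53×8.38.
t* = 0.53×8.38/0.47 = 9.45 min.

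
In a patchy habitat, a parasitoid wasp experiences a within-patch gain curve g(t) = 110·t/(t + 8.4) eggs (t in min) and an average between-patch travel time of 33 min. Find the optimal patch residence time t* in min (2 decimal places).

Maximise g(t)/(T+t): set derivative to zero → g'(t)(T+t) = g(t).
g'(t) = 110·8.4/(t + 8.4)². Setting 110·8.4/(t+8.4)² = 110t/[(t+8.4)(33+t)] gives 8.4(33+t) = t(t+8.4), so t² = 8.4×33 = 277.2.
t* = √277.2 = 16.65 min.

16.65 min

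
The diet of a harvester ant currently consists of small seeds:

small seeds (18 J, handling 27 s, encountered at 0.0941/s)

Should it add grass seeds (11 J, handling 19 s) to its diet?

Current rate: (0.0941×18)/(1 + 0.0941×27) = 0.4784 J/s.
Profitability of grass seeds: 11/19 = 0.5789 J/s.
Since 0.5789 > R, including grass seeds increases the long-run rate.

Yes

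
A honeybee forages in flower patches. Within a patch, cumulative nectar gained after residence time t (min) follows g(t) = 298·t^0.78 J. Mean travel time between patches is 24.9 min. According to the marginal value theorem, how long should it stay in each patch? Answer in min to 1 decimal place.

Optimal t* satisfies g'(t*) = g(t*)/(T + t*).
g'(t) = 0.78·298·t^-0.22. Setting 0.78·298·t^-0.22 = 298·t^0.78/(24.9+t) gives 0.78(24.9+t) = t, so 0.22·t = 0.78×24.9.
t* = 0.78×24.9/0.22 = 88.28 min.

88.3 min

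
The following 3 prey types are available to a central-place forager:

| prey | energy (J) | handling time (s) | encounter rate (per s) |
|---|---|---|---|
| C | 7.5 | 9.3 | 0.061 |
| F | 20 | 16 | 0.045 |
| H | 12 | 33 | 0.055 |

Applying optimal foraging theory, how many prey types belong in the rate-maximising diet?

Rank by E/h (J/s): F 1.25, C 0.806, H 0.364. Include each in turn until the next type's E/h falls below the running intake rate.
Rate on top 1: 0.5233. C: 0.806 > 0.5233 → include.
Rate on top 2: 0.5935. H: 0.364 < 0.5935 → exclude; stop.
Optimal diet: F, C — 2 of 3 types.

2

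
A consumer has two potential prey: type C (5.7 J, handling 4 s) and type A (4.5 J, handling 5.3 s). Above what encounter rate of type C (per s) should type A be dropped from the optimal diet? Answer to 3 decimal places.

0.369 per s

Drop type A once their profitability E₂/h₂ falls below the rate achievable on type C alone: E₂/h₂ = λE₁/(1 + λh₁).
Solve for λ: λE₁h₂ = E₂(1 + λh₁) → λ(E₁h₂ − E₂h₁) = E₂ → λ = E₂/(E₁h₂ − E₂h₁).
λ = 4.5/(5.7×5.3 − 4.5×4) = 4.5/12.21 = 0.3686 per s.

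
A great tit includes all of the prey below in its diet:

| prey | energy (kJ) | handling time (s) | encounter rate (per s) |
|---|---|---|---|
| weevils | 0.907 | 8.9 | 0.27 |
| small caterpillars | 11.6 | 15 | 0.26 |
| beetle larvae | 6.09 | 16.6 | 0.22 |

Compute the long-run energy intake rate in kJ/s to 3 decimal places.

0.420 kJ/s

R = Σλ_iE_i / (1 + Σλ_ih_i)
Numerator: 0.27×0.907 + 0.26×11.6 + 0.22×6.09 = 4.601
Denominator: 1 + 0.27×8.9 + 0.26×15 + 0.22×16.6 = 10.96
R = 4.601/10.96 = 0.42 kJ/s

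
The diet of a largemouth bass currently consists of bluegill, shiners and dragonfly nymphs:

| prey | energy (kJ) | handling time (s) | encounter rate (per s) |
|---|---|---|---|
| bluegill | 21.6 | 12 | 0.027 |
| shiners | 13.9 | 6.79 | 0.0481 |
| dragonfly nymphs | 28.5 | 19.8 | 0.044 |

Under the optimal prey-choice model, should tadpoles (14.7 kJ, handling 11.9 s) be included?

On bluegill, shiners and dragonfly nymphs alone, R = ΣλE/(1+Σλh) = 2.506/2.522 = 0.9937 kJ/s.
Profitability of tadpoles: 14.7/11.9 = 1.235 kJ/s.
Since 1.235 > R, including tadpoles increases the long-run rate.

Yes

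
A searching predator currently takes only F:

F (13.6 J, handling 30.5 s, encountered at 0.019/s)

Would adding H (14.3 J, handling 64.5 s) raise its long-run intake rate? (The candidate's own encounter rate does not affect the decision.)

Yes

Current rate: (0.019×13.6)/(1 + 0.019×30.5) = 0.1636 J/s.
Profitability of H: 14.3/64.5 = 0.2217 J/s.
Since 0.2217 > R, including H increases the long-run rate.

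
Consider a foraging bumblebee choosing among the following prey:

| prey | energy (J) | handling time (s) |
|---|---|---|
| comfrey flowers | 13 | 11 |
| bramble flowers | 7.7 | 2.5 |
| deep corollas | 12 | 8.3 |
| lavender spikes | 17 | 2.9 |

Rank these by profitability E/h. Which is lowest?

In descending order of E/h:
lavender spikes: 17/2.9 = 5.86 J/s
bramble flowers: 7.7/2.5 = 3.08 J/s
deep corollas: 12/8.3 = 1.45 J/s
comfrey flowers: 13/11 = 1.18 J/s

comfrey flowers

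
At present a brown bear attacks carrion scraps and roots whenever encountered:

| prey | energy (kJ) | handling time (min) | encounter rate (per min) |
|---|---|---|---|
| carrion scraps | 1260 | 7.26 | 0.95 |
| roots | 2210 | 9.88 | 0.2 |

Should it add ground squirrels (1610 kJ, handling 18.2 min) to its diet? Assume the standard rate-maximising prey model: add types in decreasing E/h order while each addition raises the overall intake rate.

No

Current rate: (0.95×1260 + 0.2×2210)/(1 + 0.95×7.26 + 0.2×9.88) = 166 kJ/min.
Profitability of ground squirrels: 1610/18.2 = 88.46 kJ/min.
88.46 < 166, so adding ground squirrels would lower the average — exclude it.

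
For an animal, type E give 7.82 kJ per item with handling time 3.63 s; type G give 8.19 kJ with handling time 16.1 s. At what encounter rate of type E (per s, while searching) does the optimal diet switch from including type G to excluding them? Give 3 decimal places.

0.085 per s

At the threshold, the rate on type E alone equals the profitability of type G: λ·7.82/(1 + λ·3.63) = 8.19/16.1 = 0.5087.
Rearranging, λ(7.82 − 0.5087×3.63) = 0.5087, so λ = 0.5087/5.973 = 0.08516 per s.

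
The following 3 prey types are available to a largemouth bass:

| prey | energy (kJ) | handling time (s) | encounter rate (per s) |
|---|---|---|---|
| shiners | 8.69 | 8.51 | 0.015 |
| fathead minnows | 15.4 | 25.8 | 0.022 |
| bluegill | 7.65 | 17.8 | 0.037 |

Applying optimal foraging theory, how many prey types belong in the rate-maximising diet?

E/h in descending order: shiners 1.02, fathead minnows 0.597, bluegill 0.43 kJ/s. The optimal diet is the largest prefix of this list for which every included type satisfies E_i/h_i > R on the types above it.
Rate on top 1: 0.1156. fathead minnows: 0.597 > 0.1156 → include.
Rate on top 2: 0.2767. bluegill: 0.43 > 0.2767 → include.
Optimal diet: shiners, fathead minnows, bluegill — 3 of 3 types.

3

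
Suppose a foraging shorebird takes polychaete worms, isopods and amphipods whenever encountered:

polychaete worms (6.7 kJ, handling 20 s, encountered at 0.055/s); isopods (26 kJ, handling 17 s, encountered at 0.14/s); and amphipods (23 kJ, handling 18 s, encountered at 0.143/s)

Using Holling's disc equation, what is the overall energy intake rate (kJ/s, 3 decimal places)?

R = Σλ_iE_i / (1 + Σλ_ih_i)
Numerator: 0.055×6.7 + 0.14×26 + 0.143×23 = 7.298
Denominator: 1 + 0.055×20 + 0.14×17 + 0.143×18 = 7.054
R = 7.298/7.054 = 1.035 kJ/s

1.035 kJ/s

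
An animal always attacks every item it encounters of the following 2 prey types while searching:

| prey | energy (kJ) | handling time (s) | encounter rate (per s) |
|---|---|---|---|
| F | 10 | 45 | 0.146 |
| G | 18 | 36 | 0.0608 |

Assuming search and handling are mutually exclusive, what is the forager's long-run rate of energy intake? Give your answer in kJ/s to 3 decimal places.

R = Σλ_iE_i / (1 + Σλ_ih_i)
Numerator: 0.146×10 + 0.0608×18 = 2.554
Denominator: 1 + 0.146×45 + 0.0608×36 = 9.759
R = 2.554/9.759 = 0.2618 kJ/s

0.262 kJ/s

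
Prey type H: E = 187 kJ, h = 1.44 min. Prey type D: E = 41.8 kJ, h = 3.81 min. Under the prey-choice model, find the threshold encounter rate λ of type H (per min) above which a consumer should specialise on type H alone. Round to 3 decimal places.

Drop type D once their profitability E₂/h₂ falls below the rate achievable on type H alone: E₂/h₂ = λE₁/(1 + λh₁).
Solve for λ: λE₁h₂ = E₂(1 + λh₁) → λ(E₁h₂ − E₂h₁) = E₂ → λ = E₂/(E₁h₂ − E₂h₁).
λ = 41.8/(187×3.81 − 41.8×1.44) = 41.8/652.3 = 0.06408 per min.

0.064 per min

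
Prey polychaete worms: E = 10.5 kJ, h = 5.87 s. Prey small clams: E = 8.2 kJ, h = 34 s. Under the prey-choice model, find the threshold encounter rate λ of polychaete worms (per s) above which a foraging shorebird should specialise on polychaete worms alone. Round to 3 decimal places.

0.027 per s

Drop small clams once their profitability E₂/h₂ falls below the rate achievable on polychaete worms alone: E₂/h₂ = λE₁/(1 + λh₁).
Solve for λ: λE₁h₂ = E₂(1 + λh₁) → λ(E₁h₂ − E₂h₁) = E₂ → λ = E₂/(E₁h₂ − E₂h₁).
λ = 8.2/(10.5×34 − 8.2×5.87) = 8.2/308.9 = 0.02655 per s.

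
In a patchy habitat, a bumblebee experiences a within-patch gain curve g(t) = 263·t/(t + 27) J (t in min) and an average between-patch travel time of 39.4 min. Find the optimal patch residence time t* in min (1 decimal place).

32.6 min

Optimal t* satisfies g'(t*) = g(t*)/(T + t*).
g'(t) = 263·27/(t + 27)². Setting 263·27/(t+27)² = 263t/[(t+27)(39.4+t)] gives 27(39.4+t) = t(t+27), so t² = 27×39.4 = 1064.
t* = √1064 = 32.62 min.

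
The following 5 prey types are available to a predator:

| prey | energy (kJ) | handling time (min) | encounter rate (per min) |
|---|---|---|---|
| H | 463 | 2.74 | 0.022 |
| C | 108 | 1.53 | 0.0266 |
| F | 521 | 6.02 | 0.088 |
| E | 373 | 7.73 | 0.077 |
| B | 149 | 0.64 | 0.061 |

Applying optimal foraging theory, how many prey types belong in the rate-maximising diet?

Profitabilities (E/h, kJ/min): B 233, H 169, F 86.5, C 70.6, E 48.3. Add prey in this order while the next type's profitability exceeds the intake rate on those already taken.
Rate on top 1: 8.747. H: 169 > 8.747 → include.
Rate on top 2: 17.53. F: 86.5 > 17.53 → include.
Rate on top 3: 39.98. C: 70.6 > 39.98 → include.
Rate on top 4: 40.72. E: 48.3 > 40.72 → include.
Optimal diet: B, H, F, C, E — 5 of 5 types.

5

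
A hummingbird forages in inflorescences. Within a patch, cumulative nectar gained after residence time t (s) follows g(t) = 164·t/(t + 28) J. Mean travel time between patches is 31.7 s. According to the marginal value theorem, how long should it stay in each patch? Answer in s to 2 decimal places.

Maximise g(t)/(T+t): set derivative to zero → g'(t)(T+t) = g(t).
g'(t) = 164·28/(t + 28)². Setting 164·28/(t+28)² = 164t/[(t+28)(31.7+t)] gives 28(31.7+t) = t(t+28), so t² = 28×31.7 = 887.6.
t* = √887.6 = 29.79 s.

29.79 s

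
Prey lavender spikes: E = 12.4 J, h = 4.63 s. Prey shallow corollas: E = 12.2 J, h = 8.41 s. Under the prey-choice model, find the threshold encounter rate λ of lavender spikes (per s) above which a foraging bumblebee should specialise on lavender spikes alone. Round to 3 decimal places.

0.255 per s

Drop shallow corollas once their profitability E₂/h₂ falls below the rate achievable on lavender spikes alone: E₂/h₂ = λE₁/(1 + λh₁).
Solve for λ: λE₁h₂ = E₂(1 + λh₁) → λ(E₁h₂ − E₂h₁) = E₂ → λ = E₂/(E₁h₂ − E₂h₁).
λ = 12.2/(12.4×8.41 − 12.2×4.63) = 12.2/47.8 = 0.2552 per s.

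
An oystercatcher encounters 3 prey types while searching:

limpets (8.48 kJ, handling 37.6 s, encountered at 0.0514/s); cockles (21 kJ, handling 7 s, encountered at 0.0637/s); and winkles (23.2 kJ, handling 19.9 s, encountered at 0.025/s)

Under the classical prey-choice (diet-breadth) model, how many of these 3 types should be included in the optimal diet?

2

E/h in descending order: cockles 3, winkles 1.17, limpets 0.226 kJ/s. The optimal diet is the largest prefix of this list for which every included type satisfies E_i/h_i > R on the types above it.
Rate on top 1: 0.9252. winkles: 1.17 > 0.9252 → include.
Rate on top 2: 0.9868. limpets: 0.226 < 0.9868 → exclude; stop.
Optimal diet: cockles, winkles — 2 of 3 types.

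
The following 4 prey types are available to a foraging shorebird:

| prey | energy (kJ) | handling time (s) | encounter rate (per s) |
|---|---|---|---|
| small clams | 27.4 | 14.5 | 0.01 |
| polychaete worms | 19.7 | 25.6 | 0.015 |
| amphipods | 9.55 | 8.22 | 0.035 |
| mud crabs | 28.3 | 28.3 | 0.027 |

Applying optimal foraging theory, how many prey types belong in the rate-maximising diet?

Rank by E/h (kJ/s): small clams 1.89, amphipods 1.16, mud crabs 1, polychaete worms 0.77. Include each in turn until the next type's E/h falls below the running intake rate.
Rate on top 1: 0.2393. amphipods: 1.16 > 0.2393 → include.
Rate on top 2: 0.4245. mud crabs: 1 > 0.4245 → include.
Rate on top 3: 0.6247. polychaete worms: 0.77 > 0.6247 → include.
Optimal diet: small clams, amphipods, mud crabs, polychaete worms — 4 of 4 types.

4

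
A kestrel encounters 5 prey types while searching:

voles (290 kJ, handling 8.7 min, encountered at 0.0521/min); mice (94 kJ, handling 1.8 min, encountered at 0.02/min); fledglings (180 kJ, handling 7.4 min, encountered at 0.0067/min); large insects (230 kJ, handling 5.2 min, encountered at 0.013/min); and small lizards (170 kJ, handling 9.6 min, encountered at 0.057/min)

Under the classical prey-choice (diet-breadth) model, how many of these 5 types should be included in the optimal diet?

E/h in descending order: mice 52.2, large insects 44.2, voles 33.3, fledglings 24.3, small lizards 17.7 kJ/min. The optimal diet is the largest prefix of this list for which every included type satisfies E_i/h_i > R on the types above it.
Rate on top 1: 1.815. large insects: 44.2 > 1.815 → include.
Rate on top 2: 4.413. voles: 33.3 > 4.413 → include.
Rate on top 3: 12.83. fledglings: 24.3 > 12.83 → include.
Rate on top 4: 13.19. small lizards: 17.7 > 13.19 → include.
Optimal diet: mice, large insects, voles, fledglings, small lizards — 5 of 5 types.

5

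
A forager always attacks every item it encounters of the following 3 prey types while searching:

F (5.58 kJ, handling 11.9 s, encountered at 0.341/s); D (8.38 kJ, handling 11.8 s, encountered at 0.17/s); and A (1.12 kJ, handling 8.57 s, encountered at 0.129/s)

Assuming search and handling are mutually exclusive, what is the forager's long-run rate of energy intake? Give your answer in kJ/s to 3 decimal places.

0.425 kJ/s

R = Σλ_iE_i / (1 + Σλ_ih_i)
Numerator: 0.341×5.58 + 0.17×8.38 + 0.129×1.12 = 3.472
Denominator: 1 + 0.341×11.9 + 0.17×11.8 + 0.129×8.57 = 8.169
R = 3.472/8.169 = 0.425 kJ/s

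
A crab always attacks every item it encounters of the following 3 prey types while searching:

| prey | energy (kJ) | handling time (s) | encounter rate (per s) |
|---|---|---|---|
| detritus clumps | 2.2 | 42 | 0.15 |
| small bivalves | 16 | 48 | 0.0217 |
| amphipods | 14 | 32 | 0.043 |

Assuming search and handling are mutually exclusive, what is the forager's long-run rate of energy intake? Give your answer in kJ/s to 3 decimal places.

Energy encountered per unit search time: 0.15×2.2 + 0.0217×16 + 0.043×14 = 1.279 kJ/s.
Handling time per unit search time: 0.15×42 + 0.0217×48 + 0.043×32 = 8.718.
Rate = 1.279/(1 + 8.718) = 0.1316 kJ/s.

0.132 kJ/s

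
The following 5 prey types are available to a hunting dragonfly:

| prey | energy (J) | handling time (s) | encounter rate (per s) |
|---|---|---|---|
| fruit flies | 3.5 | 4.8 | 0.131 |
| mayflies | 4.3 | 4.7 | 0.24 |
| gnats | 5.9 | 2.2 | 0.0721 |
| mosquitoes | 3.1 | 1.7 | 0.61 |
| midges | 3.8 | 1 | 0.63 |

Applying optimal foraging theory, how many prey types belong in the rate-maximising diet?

3

E/h in descending order: midges 3.8, gnats 2.68, mosquitoes 1.82, mayflies 0.915, fruit flies 0.729 J/s. The optimal diet is the largest prefix of this list for which every included type satisfies E_i/h_i > R on the types above it.
Rate on top 1: 1.469. gnats: 2.68 > 1.469 → include.
Rate on top 2: 1.576. mosquitoes: 1.82 > 1.576 → include.
Rate on top 3: 1.667. mayflies: 0.915 < 1.667 → exclude; stop.
Optimal diet: midges, gnats, mosquitoes — 3 of 5 types.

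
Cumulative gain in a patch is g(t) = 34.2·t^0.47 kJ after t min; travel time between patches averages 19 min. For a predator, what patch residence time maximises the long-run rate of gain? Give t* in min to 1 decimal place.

Optimal t* satisfies g'(t*) = g(t*)/(T + t*).
g'(t) = 0.47·34.2·t^-0.53. Setting 0.47·34.2·t^-0.53 = 34.2·t^0.47/(19+t) gives 0.47(19+t) = t, so 0.53·t = 0.47×19.
t* = 0.47×19/0.53 = 16.85 min.

16.8 min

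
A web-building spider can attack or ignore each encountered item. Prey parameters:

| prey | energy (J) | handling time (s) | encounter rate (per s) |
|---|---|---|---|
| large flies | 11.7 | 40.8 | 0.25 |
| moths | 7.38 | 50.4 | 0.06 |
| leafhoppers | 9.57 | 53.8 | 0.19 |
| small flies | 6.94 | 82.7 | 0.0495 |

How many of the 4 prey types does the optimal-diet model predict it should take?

Rank by E/h (J/s): large flies 0.287, leafhoppers 0.178, moths 0.146, small flies 0.0839. Include each in turn until the next type's E/h falls below the running intake rate.
Rate on top 1: 0.2612. leafhoppers: 0.178 < 0.2612 → exclude; stop.
Optimal diet: large flies — 1 of 4 types.

1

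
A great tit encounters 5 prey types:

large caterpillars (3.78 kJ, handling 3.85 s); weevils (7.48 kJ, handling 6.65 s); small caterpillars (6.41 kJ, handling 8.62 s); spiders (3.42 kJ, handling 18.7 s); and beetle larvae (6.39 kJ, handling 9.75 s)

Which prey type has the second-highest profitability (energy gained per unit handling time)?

large caterpillars

In descending order of E/h:
weevils: 7.48/6.65 = 1.12 kJ/s
large caterpillars: 3.78/3.85 = 0.982 kJ/s
small caterpillars: 6.41/8.62 = 0.744 kJ/s
beetle larvae: 6.39/9.75 = 0.655 kJ/s
spiders: 3.42/18.7 = 0.183 kJ/s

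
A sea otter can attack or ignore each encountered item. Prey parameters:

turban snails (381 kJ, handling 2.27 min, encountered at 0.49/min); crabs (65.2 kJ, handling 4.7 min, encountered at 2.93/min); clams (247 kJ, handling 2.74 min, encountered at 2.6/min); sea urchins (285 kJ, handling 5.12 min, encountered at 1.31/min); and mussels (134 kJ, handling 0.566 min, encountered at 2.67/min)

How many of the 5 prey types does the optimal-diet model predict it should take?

E/h in descending order: mussels 237, turban snails 168, clams 90.1, sea urchins 55.7, crabs 13.9 kJ/min. The optimal diet is the largest prefix of this list for which every included type satisfies E_i/h_i > R on the types above it.
Rate on top 1: 142.5. turban snails: 168 > 142.5 → include.
Rate on top 2: 150.3. clams: 90.1 < 150.3 → exclude; stop.
Optimal diet: mussels, turban snails — 2 of 5 types.

2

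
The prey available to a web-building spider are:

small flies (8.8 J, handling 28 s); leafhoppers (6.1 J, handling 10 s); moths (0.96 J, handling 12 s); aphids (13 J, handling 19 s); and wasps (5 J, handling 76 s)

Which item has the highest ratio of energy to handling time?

aphids

Profitability E/h (J/s): small flies = 8.8/28 = 0.314, leafhoppers = 6.1/10 = 0.61, moths = 0.96/12 = 0.08, aphids = 13/19 = 0.684, wasps = 5/76 = 0.0658.
Ranked: aphids > leafhoppers > small flies > moths > wasps.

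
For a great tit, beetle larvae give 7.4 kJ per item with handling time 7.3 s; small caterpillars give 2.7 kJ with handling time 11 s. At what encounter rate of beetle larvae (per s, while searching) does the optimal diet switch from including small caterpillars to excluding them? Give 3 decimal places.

The zero-one rule: include small caterpillars iff E₂/h₂ > λE₁/(1+λh₁). Equality gives the switch point.
λE₁h₂ = E₂ + λE₂h₁ ⇒ λ = E₂/(E₁h₂ − E₂h₁) = 2.7/(81.4 − 19.71) = 0.04377 per s.

0.044 per s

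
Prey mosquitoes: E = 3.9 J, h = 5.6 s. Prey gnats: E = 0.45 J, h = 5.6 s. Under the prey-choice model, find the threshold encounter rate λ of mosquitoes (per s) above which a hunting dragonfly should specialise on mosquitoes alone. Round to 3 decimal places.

0.023 per s

At the threshold, the rate on mosquitoes alone equals the profitability of gnats: λ·3.9/(1 + λ·5.6) = 0.45/5.6 = 0.08036.
Rearranging, λ(3.9 − 0.08036×5.6) = 0.08036, so λ = 0.08036/3.45 = 0.02329 per s.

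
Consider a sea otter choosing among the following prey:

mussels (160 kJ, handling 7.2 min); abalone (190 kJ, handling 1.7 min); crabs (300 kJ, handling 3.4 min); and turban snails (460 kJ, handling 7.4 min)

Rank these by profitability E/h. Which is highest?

abalone

Profitability E/h (kJ/min): mussels = 160/7.2 = 22.2, abalone = 190/1.7 = 112, crabs = 300/3.4 = 88.2, turban snails = 460/7.4 = 62.2.
Ranked: abalone > crabs > turban snails > mussels.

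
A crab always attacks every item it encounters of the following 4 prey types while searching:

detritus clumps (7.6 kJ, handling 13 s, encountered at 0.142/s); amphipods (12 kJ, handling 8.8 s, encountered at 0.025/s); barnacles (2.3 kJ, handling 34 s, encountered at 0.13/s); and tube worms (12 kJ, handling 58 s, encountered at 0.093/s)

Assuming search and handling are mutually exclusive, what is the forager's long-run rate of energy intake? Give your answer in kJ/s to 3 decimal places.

0.217 kJ/s

R = (0.142×7.6 + 0.025×12 + 0.13×2.3 + 0.093×12) / (1 + 0.142×13 + 0.025×8.8 + 0.13×34 + 0.093×58) = 2.794/12.88 = 0.2169 kJ/s.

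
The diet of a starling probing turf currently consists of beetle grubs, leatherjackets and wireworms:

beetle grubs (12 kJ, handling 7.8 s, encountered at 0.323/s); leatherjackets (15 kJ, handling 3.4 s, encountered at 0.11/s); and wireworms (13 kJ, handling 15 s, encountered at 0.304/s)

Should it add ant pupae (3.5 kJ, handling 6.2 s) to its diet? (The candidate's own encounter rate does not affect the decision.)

Current rate: (0.323×12 + 0.11×15 + 0.304×13)/(1 + 0.323×7.8 + 0.11×3.4 + 0.304×15) = 1.121 kJ/s.
ant pupae: E/h = 3.5/6.2 = 0.5645 kJ/s.
Since 0.5645 < R, time spent handling ant pupae is better spent searching.

No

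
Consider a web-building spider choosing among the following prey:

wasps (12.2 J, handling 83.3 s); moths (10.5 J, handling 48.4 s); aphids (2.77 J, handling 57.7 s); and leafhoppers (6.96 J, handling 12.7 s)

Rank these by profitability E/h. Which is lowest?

Profitability E/h (J/s): wasps = 12.2/83.3 = 0.146, moths = 10.5/48.4 = 0.217, aphids = 2.77/57.7 = 0.048, leafhoppers = 6.96/12.7 = 0.548.
Ranked: leafhoppers > moths > wasps > aphids.

aphids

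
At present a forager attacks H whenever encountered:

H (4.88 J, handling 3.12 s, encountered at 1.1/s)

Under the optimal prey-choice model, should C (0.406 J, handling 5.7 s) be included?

No

Intake rate on the current diet: R = (1.1×4.88) / (1 + 1.1×3.12) = 5.368/4.432 = 1.211 J/s.
C: E/h = 0.406/5.7 = 0.07123 J/s.
0.07123 < 1.211, so adding C would lower the average — exclude it.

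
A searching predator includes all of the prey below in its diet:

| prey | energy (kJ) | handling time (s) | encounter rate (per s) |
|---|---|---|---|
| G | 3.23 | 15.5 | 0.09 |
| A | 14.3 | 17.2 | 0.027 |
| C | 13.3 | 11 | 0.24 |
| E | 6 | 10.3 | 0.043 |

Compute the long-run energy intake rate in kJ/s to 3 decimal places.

0.694 kJ/s

R = (0.09×3.23 + 0.027×14.3 + 0.24×13.3 + 0.043×6) / (1 + 0.09×15.5 + 0.027×17.2 + 0.24×11 + 0.043×10.3) = 4.127/5.942 = 0.6945 kJ/s.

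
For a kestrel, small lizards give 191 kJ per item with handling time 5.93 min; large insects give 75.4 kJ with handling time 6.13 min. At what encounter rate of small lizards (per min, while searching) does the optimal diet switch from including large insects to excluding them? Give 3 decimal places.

The zero-one rule: include large insects iff E₂/h₂ > λE₁/(1+λh₁). Equality gives the switch point.
λE₁h₂ = E₂ + λE₂h₁ ⇒ λ = E₂/(E₁h₂ − E₂h₁) = 75.4/(1171 − 447.1) = 0.1042 per min.

0.104 per min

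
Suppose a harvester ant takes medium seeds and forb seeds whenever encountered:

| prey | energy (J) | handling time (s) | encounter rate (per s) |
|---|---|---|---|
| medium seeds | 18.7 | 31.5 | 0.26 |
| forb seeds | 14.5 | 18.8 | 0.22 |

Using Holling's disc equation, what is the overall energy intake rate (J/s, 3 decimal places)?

R = Σλ_iE_i / (1 + Σλ_ih_i)
Numerator: 0.26×18.7 + 0.22×14.5 = 8.052
Denominator: 1 + 0.26×31.5 + 0.22×18.8 = 13.33
R = 8.052/13.33 = 0.6042 J/s

0.604 J/s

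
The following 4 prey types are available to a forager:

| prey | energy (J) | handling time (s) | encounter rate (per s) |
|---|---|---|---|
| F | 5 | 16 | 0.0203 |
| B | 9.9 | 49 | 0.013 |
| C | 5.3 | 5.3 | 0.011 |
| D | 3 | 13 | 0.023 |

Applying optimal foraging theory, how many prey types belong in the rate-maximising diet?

Profitabilities (E/h, J/s): C 1, F 0.312, D 0.231, B 0.202. Add prey in this order while the next type's profitability exceeds the intake rate on those already taken.
Rate on top 1: 0.05509. F: 0.312 > 0.05509 → include.
Rate on top 2: 0.1155. D: 0.231 > 0.1155 → include.
Rate on top 3: 0.136. B: 0.202 > 0.136 → include.
Optimal diet: C, F, D, B — 4 of 4 types.

4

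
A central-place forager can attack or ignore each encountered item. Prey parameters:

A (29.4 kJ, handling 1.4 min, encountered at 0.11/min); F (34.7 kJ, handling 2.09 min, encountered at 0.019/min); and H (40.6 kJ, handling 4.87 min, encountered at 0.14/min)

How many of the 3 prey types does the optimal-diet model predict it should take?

3

Rank by E/h (kJ/min): A 21, F 16.6, H 8.34. Include each in turn until the next type's E/h falls below the running intake rate.
Rate on top 1: 2.802. F: 16.6 > 2.802 → include.
Rate on top 2: 3.262. H: 8.34 > 3.262 → include.
Optimal diet: A, F, H — 3 of 3 types.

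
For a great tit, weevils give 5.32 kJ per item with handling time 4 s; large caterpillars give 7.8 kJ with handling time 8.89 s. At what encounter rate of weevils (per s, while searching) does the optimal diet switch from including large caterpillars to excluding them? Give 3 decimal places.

0.485 per s

Drop large caterpillars once their profitability E₂/h₂ falls below the rate achievable on weevils alone: E₂/h₂ = λE₁/(1 + λh₁).
Solve for λ: λE₁h₂ = E₂(1 + λh₁) → λ(E₁h₂ − E₂h₁) = E₂ → λ = E₂/(E₁h₂ − E₂h₁).
λ = 7.8/(5.32×8.89 − 7.8×4) = 7.8/16.09 = 0.4846 per s.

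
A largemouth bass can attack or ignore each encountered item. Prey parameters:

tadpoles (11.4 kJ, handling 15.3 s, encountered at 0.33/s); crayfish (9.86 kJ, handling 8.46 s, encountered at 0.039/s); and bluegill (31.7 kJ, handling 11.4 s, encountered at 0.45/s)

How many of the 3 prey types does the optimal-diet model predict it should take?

Profitabilities (E/h, kJ/s): bluegill 2.78, crayfish 1.17, tadpoles 0.745. Add prey in this order while the next type's profitability exceeds the intake rate on those already taken.
Rate on top 1: 2.327. crayfish: 1.17 < 2.327 → exclude; stop.
Optimal diet: bluegill — 1 of 3 types.

1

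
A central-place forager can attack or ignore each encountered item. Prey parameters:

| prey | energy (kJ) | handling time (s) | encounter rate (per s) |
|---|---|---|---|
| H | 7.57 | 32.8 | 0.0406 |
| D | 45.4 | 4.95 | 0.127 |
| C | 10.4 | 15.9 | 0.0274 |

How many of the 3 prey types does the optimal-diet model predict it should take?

1

Rank by E/h (kJ/s): D 9.17, C 0.654, H 0.231. Include each in turn until the next type's E/h falls below the running intake rate.
Rate on top 1: 3.54. C: 0.654 < 3.54 → exclude; stop.
Optimal diet: D — 1 of 3 types.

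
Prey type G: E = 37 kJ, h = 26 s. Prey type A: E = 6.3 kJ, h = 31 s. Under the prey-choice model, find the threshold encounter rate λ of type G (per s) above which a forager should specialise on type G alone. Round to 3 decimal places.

Drop type A once their profitability E₂/h₂ falls below the rate achievable on type G alone: E₂/h₂ = λE₁/(1 + λh₁).
Solve for λ: λE₁h₂ = E₂(1 + λh₁) → λ(E₁h₂ − E₂h₁) = E₂ → λ = E₂/(E₁h₂ − E₂h₁).
λ = 6.3/(37×31 − 6.3×26) = 6.3/983.2 = 0.006408 per s.

0.006 per s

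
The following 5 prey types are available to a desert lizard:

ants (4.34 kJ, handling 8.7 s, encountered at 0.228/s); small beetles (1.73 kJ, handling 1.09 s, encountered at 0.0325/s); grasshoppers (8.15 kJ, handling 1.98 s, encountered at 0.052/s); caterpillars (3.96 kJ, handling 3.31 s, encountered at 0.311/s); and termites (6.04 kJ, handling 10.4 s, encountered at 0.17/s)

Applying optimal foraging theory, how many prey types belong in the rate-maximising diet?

Rank by E/h (kJ/s): grasshoppers 4.12, small beetles 1.59, caterpillars 1.2, termites 0.581, ants 0.499. Include each in turn until the next type's E/h falls below the running intake rate.
Rate on top 1: 0.3842. small beetles: 1.59 > 0.3842 → include.
Rate on top 2: 0.4217. caterpillars: 1.2 > 0.4217 → include.
Rate on top 3: 0.7896. termites: 0.581 < 0.7896 → exclude; stop.
Optimal diet: grasshoppers, small beetles, caterpillars — 3 of 5 types.

3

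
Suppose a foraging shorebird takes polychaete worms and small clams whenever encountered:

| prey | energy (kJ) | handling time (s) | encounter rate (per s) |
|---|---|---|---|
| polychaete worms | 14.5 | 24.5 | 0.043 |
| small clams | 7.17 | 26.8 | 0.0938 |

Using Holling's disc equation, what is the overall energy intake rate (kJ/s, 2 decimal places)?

R = (0.043×14.5 + 0.0938×7.17) / (1 + 0.043×24.5 + 0.0938×26.8) = 1.296/4.567 = 0.2838 kJ/s.

0.28 kJ/s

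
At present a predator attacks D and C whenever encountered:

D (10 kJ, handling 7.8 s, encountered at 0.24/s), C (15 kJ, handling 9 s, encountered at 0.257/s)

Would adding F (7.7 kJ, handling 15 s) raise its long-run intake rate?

On D and C alone, R = ΣλE/(1+Σλh) = 6.255/5.185 = 1.206 kJ/s.
Profitability of F: 7.7/15 = 0.5133 kJ/s.
Since 0.5133 < R, time spent handling F is better spent searching.

No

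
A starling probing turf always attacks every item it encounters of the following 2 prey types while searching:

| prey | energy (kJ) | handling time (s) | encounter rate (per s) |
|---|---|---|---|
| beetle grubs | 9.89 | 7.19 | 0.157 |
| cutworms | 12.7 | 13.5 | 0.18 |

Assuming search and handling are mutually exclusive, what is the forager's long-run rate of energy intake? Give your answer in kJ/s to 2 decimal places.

0.84 kJ/s

R = Σλ_iE_i / (1 + Σλ_ih_i)
Numerator: 0.157×9.89 + 0.18×12.7 = 3.839
Denominator: 1 + 0.157×7.19 + 0.18×13.5 = 4.559
R = 3.839/4.559 = 0.842 kJ/s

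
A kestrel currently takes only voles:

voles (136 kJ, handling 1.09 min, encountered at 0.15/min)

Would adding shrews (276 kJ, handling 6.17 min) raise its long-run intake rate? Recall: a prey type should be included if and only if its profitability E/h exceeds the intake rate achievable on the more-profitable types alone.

Yes

On voles alone, R = ΣλE/(1+Σλh) = 20.4/1.163 = 17.53 kJ/min.
Profitability of shrews: 276/6.17 = 44.73 kJ/min.
Since 44.73 > R, including shrews increases the long-run rate.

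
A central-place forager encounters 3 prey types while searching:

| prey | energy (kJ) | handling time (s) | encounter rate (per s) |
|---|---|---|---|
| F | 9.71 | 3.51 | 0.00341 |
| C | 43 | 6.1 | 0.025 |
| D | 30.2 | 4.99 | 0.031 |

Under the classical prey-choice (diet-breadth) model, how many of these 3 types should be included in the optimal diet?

Rank by E/h (kJ/s): C 7.05, D 6.05, F 2.77. Include each in turn until the next type's E/h falls below the running intake rate.
Rate on top 1: 0.9328. D: 6.05 > 0.9328 → include.
Rate on top 2: 1.539. F: 2.77 > 1.539 → include.
Optimal diet: C, D, F — 3 of 3 types.

3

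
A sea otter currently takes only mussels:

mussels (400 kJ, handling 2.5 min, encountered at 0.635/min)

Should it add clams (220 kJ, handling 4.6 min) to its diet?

No

Intake rate on the current diet: R = (0.635×400) / (1 + 0.635×2.5) = 254/2.587 = 98.16 kJ/min.
clams: E/h = 220/4.6 = 47.83 kJ/min.
47.83 < 98.16, so adding clams would lower the average — exclude it.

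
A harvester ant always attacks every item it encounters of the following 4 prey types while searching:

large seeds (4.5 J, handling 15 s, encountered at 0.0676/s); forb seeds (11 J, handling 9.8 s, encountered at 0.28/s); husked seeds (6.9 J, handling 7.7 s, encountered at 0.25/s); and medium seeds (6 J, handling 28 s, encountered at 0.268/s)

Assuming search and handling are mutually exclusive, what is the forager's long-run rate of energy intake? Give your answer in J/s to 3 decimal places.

0.473 J/s

R = (0.0676×4.5 + 0.28×11 + 0.25×6.9 + 0.268×6) / (1 + 0.0676×15 + 0.28×9.8 + 0.25×7.7 + 0.268×28) = 6.717/14.19 = 0.4735 J/s.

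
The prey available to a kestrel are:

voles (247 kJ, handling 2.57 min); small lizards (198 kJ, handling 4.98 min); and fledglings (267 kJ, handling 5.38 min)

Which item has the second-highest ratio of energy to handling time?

Profitability E/h (kJ/min): voles = 247/2.57 = 96.1, small lizards = 198/4.98 = 39.8, fledglings = 267/5.38 = 49.6.
Ranked: voles > fledglings > small lizards.

fledglings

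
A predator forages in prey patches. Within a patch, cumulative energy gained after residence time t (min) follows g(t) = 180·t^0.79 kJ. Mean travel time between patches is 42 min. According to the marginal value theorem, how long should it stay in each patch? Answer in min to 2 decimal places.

Optimal t* satisfies g'(t*) = g(t*)/(T + t*).
g'(t) = 0.79·180·t^-0.21. Setting 0.79·180·t^-0.21 = 180·t^0.79/(42+t) gives 0.79(42+t) = t, so 0.21·t = 0.79×42.
t* = 0.79×42/0.21 = 158 min.

158.00 min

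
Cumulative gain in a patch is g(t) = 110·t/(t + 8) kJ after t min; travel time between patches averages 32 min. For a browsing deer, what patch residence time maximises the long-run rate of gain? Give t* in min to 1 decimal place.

16.0 min

Optimal t* satisfies g'(t*) = g(t*)/(T + t*).
g'(t) = 110·8/(t + 8)². Setting 110·8/(t+8)² = 110t/[(t+8)(32+t)] gives 8(32+t) = t(t+8), so t² = 8×32 = 256.
t* = √256 = 16 min.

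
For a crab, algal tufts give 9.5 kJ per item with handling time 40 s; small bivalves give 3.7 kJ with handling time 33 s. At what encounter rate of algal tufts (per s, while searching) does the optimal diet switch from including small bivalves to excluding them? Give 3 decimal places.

Drop small bivalves once their profitability E₂/h₂ falls below the rate achievable on algal tufts alone: E₂/h₂ = λE₁/(1 + λh₁).
Solve for λ: λE₁h₂ = E₂(1 + λh₁) → λ(E₁h₂ − E₂h₁) = E₂ → λ = E₂/(E₁h₂ − E₂h₁).
λ = 3.7/(9.5×33 − 3.7×40) = 3.7/165.5 = 0.02236 per s.

0.022 per s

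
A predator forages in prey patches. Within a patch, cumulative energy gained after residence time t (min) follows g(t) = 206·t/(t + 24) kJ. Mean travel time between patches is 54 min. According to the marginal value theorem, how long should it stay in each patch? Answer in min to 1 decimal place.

36.0 min

Optimal t* satisfies g'(t*) = g(t*)/(T + t*).
g'(t) = 206·24/(t + 24)². Setting 206·24/(t+24)² = 206t/[(t+24)(54+t)] gives 24(54+t) = t(t+24), so t² = 24×54 = 1296.
t* = √1296 = 36 min.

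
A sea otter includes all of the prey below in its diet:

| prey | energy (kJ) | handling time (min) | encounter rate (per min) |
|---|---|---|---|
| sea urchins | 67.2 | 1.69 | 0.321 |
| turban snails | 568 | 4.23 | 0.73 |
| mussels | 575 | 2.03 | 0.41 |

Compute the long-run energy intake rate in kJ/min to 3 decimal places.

R = Σλ_iE_i / (1 + Σλ_ih_i)
Numerator: 0.321×67.2 + 0.73×568 + 0.41×575 = 672
Denominator: 1 + 0.321×1.69 + 0.73×4.23 + 0.41×2.03 = 5.463
R = 672/5.463 = 123 kJ/min

123.009 kJ/min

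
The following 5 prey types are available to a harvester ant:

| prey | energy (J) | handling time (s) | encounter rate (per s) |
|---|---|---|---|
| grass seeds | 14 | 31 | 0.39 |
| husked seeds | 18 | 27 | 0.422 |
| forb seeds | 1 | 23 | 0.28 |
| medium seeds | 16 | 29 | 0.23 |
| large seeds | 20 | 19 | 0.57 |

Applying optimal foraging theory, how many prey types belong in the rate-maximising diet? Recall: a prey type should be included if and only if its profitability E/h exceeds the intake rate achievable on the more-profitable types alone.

1

E/h in descending order: large seeds 1.05, husked seeds 0.667, medium seeds 0.552, grass seeds 0.452, forb seeds 0.0435 J/s. The optimal diet is the largest prefix of this list for which every included type satisfies E_i/h_i > R on the types above it.
Rate on top 1: 0.9637. husked seeds: 0.667 < 0.9637 → exclude; stop.
Optimal diet: large seeds — 1 of 5 types.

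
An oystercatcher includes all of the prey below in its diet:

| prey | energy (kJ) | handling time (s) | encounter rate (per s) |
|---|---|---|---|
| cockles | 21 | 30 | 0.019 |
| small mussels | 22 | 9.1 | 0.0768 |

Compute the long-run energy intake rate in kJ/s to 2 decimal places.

0.92 kJ/s

Energy encountered per unit search time: 0.019×21 + 0.0768×22 = 2.089 kJ/s.
Handling time per unit search time: 0.019×30 + 0.0768×9.1 = 1.269.
Rate = 2.089/(1 + 1.269) = 0.9205 kJ/s.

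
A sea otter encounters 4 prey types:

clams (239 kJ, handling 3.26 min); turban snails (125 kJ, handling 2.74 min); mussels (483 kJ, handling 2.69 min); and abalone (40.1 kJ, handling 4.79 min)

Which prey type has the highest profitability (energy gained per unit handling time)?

Profitability E/h (kJ/min): clams = 239/3.26 = 73.3, turban snails = 125/2.74 = 45.6, mussels = 483/2.69 = 180, abalone = 40.1/4.79 = 8.37.
Ranked: mussels > clams > turban snails > abalone.

mussels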